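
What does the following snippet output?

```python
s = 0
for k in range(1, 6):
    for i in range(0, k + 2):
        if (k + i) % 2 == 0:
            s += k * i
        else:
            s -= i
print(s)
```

53

k=1,i=0: odd sum, s = 0-0 = 0
k=1,i=1: even sum, s = 0+1 = 1
k=1,i=2: odd sum, s = 1-2 = -1
k=2,i=0: even sum, s = (-1)+0 = -1
k=2,i=1: odd sum, s = (-1)-1 = -2
k=2,i=2: even sum, s = (-2)+4 = 2
k=2,i=3: odd sum, s = 2-3 = -1
k=3,i=0: odd sum, s = (-1)-0 = -1
k=3,i=1: even sum, s = (-1)+3 = 2
k=3,i=2: odd sum, s = 2-2 = 0
k=3,i=3: even sum, s = 0+9 = 9
k=3,i=4: odd sum, s = 9-4 = 5
k=4,i=0: even sum, s = 5+0 = 5
k=4,i=1: odd sum, s = 5-1 = 4
k=4,i=2: even sum, s = 4+8 = 12
k=4,i=3: odd sum, s = 12-3 = 9
k=4,i=4: even sum, s = 9+16 = 25
k=4,i=5: odd sum, s = 25-5 = 20
k=5,i=0: odd sum, s = 20-0 = 20
k=5,i=1: even sum, s = 20+5 = 25
k=5,i=2: odd sum, s = 25-2 = 23
k=5,i=3: even sum, s = 23+15 = 38
k=5,i=4: odd sum, s = 38-4 = 34
k=5,i=5: even sum, s = 34+25 = 59
k=5,i=6: odd sum, s = 59-6 = 53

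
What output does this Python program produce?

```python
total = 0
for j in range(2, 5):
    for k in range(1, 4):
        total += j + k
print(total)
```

45

j=2,k=1: total = 0+3 = 3
j=2,k=2: total = 3+4 = 7
j=2,k=3: total = 7+5 = 12
j=3,k=1: total = 12+4 = 16
j=3,k=2: total = 16+5 = 21
j=3,k=3: total = 21+6 = 27
j=4,k=1: total = 27+5 = 32
j=4,k=2: total = 32+6 = 38
j=4,k=3: total = 38+7 = 45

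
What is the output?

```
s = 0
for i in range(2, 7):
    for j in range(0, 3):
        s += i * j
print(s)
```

60

i=2,j=0: s = 0+0 = 0
i=2,j=1: s = 0+2 = 2
i=2,j=2: s = 2+4 = 6
i=3,j=0: s = 6+0 = 6
i=3,j=1: s = 6+3 = 9
i=3,j=2: s = 9+6 = 15
i=4,j=0: s = 15+0 = 15
i=4,j=1: s = 15+4 = 19
i=4,j=2: s = 19+8 = 27
i=5,j=0: s = 27+0 = 27
i=5,j=1: s = 27+5 = 32
i=5,j=2: s = 32+10 = 42
i=6,j=0: s = 42+0 = 42
i=6,j=1: s = 42+6 = 48
i=6,j=2: s = 48+12 = 60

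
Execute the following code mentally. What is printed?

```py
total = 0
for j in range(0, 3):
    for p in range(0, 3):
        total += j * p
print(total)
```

9

j=0,p=0: total = 0+0 = 0
j=0,p=1: total = 0+0 = 0
j=0,p=2: total = 0+0 = 0
j=1,p=0: total = 0+0 = 0
j=1,p=1: total = 0+1 = 1
j=1,p=2: total = 1+2 = 3
j=2,p=0: total = 3+0 = 3
j=2,p=1: total = 3+2 = 5
j=2,p=2: total = 5+4 = 9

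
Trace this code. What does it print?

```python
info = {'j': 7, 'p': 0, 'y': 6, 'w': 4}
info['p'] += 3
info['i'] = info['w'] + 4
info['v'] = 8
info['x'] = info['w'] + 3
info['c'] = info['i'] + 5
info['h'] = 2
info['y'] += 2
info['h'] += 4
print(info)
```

info['p'] = 0+3 = 3 → {'j': 7, 'p': 3, 'y': 6, 'w': 4}
info['i'] = info['w']+4 = 8 → {'j': 7, 'p': 3, 'y': 6, 'w': 4, 'i': 8}
info['v'] = 8 → {'j': 7, 'p': 3, 'y': 6, 'w': 4, 'i': 8, 'v': 8}
info['x'] = info['w']+3 = 7 → {'j': 7, 'p': 3, 'y': 6, 'w': 4, 'i': 8, 'v': 8, 'x': 7}
info['c'] = info['i']+5 = 13 → {'j': 7, 'p': 3, 'y': 6, 'w': 4, 'i': 8, 'v': 8, 'x': 7, 'c': 13}
info['h'] = 2 → {'j': 7, 'p': 3, 'y': 6, 'w': 4, 'i': 8, 'v': 8, 'x': 7, 'c': 13, 'h': 2}
info['y'] = 6+2 = 8 → {'j': 7, 'p': 3, 'y': 8, 'w': 4, 'i': 8, 'v': 8, 'x': 7, 'c': 13, 'h': 2}
info['h'] = 2+4 = 6 → {'j': 7, 'p': 3, 'y': 8, 'w': 4, 'i': 8, 'v': 8, 'x': 7, 'c': 13, 'h': 6}

{'j': 7, 'p': 3, 'y': 8, 'w': 4, 'i': 8, 'v': 8, 'x': 7, 'c': 13, 'h': 6}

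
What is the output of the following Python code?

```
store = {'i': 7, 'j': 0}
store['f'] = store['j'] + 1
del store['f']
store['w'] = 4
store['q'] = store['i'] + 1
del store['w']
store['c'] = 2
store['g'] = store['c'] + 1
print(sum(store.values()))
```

store['f'] = store['j']+1 = 1 → {'i': 7, 'j': 0, 'f': 1}
del 'f' → {'i': 7, 'j': 0}
store['w'] = 4 → {'i': 7, 'j': 0, 'w': 4}
store['q'] = store['i']+1 = 8 → {'i': 7, 'j': 0, 'w': 4, 'q': 8}
del 'w' → {'i': 7, 'j': 0, 'q': 8}
store['c'] = 2 → {'i': 7, 'j': 0, 'q': 8, 'c': 2}
store['g'] = store['c']+1 = 3 → {'i': 7, 'j': 0, 'q': 8, 'c': 2, 'g': 3}
sum of values = 20

20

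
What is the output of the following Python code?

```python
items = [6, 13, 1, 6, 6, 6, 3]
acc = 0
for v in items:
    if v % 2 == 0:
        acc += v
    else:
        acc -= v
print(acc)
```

7

v=6: even, acc = 0+6 = 6
v=13: not even, acc = 6-13 = -7
v=1: not even, acc = (-7)-1 = -8
v=6: even, acc = (-8)+6 = -2
v=6: even, acc = (-2)+6 = 4
v=6: even, acc = 4+6 = 10
v=3: not even, acc = 10-3 = 7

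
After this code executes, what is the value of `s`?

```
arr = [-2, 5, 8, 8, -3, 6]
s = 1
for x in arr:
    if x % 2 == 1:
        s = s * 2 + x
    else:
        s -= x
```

x=-2: not odd, s = 1-(-2) = 3
x=5: odd, s = 3*2+5 = 11
x=8: not odd, s = 11-8 = 3
x=8: not odd, s = 3-8 = -5
x=-3: odd, s = (-5)*2+(-3) = -13
x=6: not odd, s = (-13)-6 = -19

-19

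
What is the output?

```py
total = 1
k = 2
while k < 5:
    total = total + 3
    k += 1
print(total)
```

k=2: total = 1+3 = 4
k=3: total = 4+3 = 7
k=4: total = 7+3 = 10

10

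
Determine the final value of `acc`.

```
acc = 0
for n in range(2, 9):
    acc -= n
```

n=2: acc = 0-2 = -2
n=3: acc = (-2)-3 = -5
n=4: acc = (-5)-4 = -9
n=5: acc = (-9)-5 = -14
n=6: acc = (-14)-6 = -20
n=7: acc = (-20)-7 = -27
n=8: acc = (-27)-8 = -35

-35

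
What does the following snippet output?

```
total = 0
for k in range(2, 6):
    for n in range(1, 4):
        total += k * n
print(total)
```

84

k=2,n=1: total = 0+2 = 2
k=2,n=2: total = 2+4 = 6
k=2,n=3: total = 6+6 = 12
k=3,n=1: total = 12+3 = 15
k=3,n=2: total = 15+6 = 21
k=3,n=3: total = 21+9 = 30
k=4,n=1: total = 30+4 = 34
k=4,n=2: total = 34+8 = 42
k=4,n=3: total = 42+12 = 54
k=5,n=1: total = 54+5 = 59
k=5,n=2: total = 59+10 = 69
k=5,n=3: total = 69+15 = 84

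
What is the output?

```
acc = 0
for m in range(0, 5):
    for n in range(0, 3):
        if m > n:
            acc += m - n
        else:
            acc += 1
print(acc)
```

m=0,n=0: not 0>0, acc = 0+1 = 1
m=0,n=1: not 0>1, acc = 1+1 = 2
m=0,n=2: not 0>2, acc = 2+1 = 3
m=1,n=0: 1>0, acc = 3+1 = 4
m=1,n=1: not 1>1, acc = 4+1 = 5
m=1,n=2: not 1>2, acc = 5+1 = 6
m=2,n=0: 2>0, acc = 6+2 = 8
m=2,n=1: 2>1, acc = 8+1 = 9
m=2,n=2: not 2>2, acc = 9+1 = 10
m=3,n=0: 3>0, acc = 10+3 = 13
m=3,n=1: 3>1, acc = 13+2 = 15
m=3,n=2: 3>2, acc = 15+1 = 16
m=4,n=0: 4>0, acc = 16+4 = 20
m=4,n=1: 4>1, acc = 20+3 = 23
m=4,n=2: 4>2, acc = 23+2 = 25

25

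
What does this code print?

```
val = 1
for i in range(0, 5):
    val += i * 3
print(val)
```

31

i=0: val = 1+0*3 = 1
i=1: val = 1+1*3 = 4
i=2: val = 4+2*3 = 10
i=3: val = 10+3*3 = 19
i=4: val = 19+4*3 = 31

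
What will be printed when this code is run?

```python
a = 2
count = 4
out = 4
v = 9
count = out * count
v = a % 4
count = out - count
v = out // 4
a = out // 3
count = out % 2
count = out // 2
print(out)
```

count = 4*4 = 16
v = 2%4 = 2
count = 4-16 = -12
v = 4//4 = 1
a = 4//3 = 1
count = 4%2 = 0
count = 4//2 = 2

4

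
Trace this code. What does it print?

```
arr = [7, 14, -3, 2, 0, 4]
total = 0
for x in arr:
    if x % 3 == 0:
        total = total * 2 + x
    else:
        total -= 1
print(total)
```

x=7: not %3==0, total = 0-1 = -1
x=14: not %3==0, total = (-1)-1 = -2
x=-3: %3==0, total = (-2)*2+(-3) = -7
x=2: not %3==0, total = (-7)-1 = -8
x=0: %3==0, total = (-8)*2+0 = -16
x=4: not %3==0, total = (-16)-1 = -17

-17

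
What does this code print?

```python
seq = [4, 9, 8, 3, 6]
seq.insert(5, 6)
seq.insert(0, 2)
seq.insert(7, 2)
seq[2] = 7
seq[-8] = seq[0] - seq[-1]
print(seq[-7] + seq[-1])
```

6

insert 6 at 5 → [4, 9, 8, 3, 6, 6]
insert 2 at 0 → [2, 4, 9, 8, 3, 6, 6]
insert 2 at 7 → [2, 4, 9, 8, 3, 6, 6, 2]
seq[2] = 7 → [2, 4, 7, 8, 3, 6, 6, 2]
seq[-8] = seq[0]-seq[-1] = 2-2 = 0 → [0, 4, 7, 8, 3, 6, 6, 2]
seq[-7]+seq[-1] = 4+2 = 6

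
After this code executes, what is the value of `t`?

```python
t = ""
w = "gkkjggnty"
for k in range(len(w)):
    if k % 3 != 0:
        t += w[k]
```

k=0: skip
k=1: add 'k' → 'k'
k=2: add 'k' → 'kk'
k=3: skip
k=4: add 'g' → 'kkg'
k=5: add 'g' → 'kkgg'
k=6: skip
k=7: add 't' → 'kkggt'
k=8: add 'y' → 'kkggty'

'kkggty'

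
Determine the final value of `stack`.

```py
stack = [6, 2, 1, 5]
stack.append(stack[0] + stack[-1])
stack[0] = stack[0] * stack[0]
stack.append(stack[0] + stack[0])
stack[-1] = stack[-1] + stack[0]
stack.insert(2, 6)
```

[36, 2, 6, 1, 5, 11, 108]

append stack[0]+stack[-1] = 6+5 = 11 → [6, 2, 1, 5, 11]
stack[0] = stack[0]*stack[0] = 6*6 = 36 → [36, 2, 1, 5, 11]
append stack[0]+stack[0] = 36+36 = 72 → [36, 2, 1, 5, 11, 72]
stack[-1] = stack[-1]+stack[0] = 72+36 = 108 → [36, 2, 1, 5, 11, 108]
insert 6 at 2 → [36, 2, 6, 1, 5, 11, 108]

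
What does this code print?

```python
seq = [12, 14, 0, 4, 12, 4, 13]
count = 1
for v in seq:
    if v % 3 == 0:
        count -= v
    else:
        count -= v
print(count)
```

-58

v=12: %3==0, count = 1-12 = -11
v=14: not %3==0, count = (-11)-14 = -25
v=0: %3==0, count = (-25)-0 = -25
v=4: not %3==0, count = (-25)-4 = -29
v=12: %3==0, count = (-29)-12 = -41
v=4: not %3==0, count = (-41)-4 = -45
v=13: not %3==0, count = (-45)-13 = -58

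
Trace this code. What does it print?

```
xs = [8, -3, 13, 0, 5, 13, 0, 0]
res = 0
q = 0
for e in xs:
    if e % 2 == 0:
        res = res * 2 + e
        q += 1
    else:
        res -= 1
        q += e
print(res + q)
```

e=8: even, res = 0*2+8 = 8; q=1
e=-3: not even, res = 8-1 = 7; q=-2
e=13: not even, res = 7-1 = 6; q=11
e=0: even, res = 6*2+0 = 12; q=12
e=5: not even, res = 12-1 = 11; q=17
e=13: not even, res = 11-1 = 10; q=30
e=0: even, res = 10*2+0 = 20; q=31
e=0: even, res = 20*2+0 = 40; q=32
res+q = 40+32 = 72

72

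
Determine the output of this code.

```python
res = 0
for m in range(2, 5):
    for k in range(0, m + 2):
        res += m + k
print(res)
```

m=2,k=0: res = 0+2 = 2
m=2,k=1: res = 2+3 = 5
m=2,k=2: res = 5+4 = 9
m=2,k=3: res = 9+5 = 14
m=3,k=0: res = 14+3 = 17
m=3,k=1: res = 17+4 = 21
m=3,k=2: res = 21+5 = 26
m=3,k=3: res = 26+6 = 32
m=3,k=4: res = 32+7 = 39
m=4,k=0: res = 39+4 = 43
m=4,k=1: res = 43+5 = 48
m=4,k=2: res = 48+6 = 54
m=4,k=3: res = 54+7 = 61
m=4,k=4: res = 61+8 = 69
m=4,k=5: res = 69+9 = 78

78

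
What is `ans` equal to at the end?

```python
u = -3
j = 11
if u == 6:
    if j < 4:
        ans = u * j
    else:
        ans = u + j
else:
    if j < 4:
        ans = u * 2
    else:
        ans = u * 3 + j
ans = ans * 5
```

u=-3, j=11
u == 6 is False; j < 4 is False
→ ans = u * 3 + j = 2
ans = 2*5 = 10

10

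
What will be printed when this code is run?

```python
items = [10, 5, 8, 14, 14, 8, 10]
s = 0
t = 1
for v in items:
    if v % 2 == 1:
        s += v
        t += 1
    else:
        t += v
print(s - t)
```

v=10: not odd; t=11
v=5: odd, s = 0+5 = 5; t=12
v=8: not odd; t=20
v=14: not odd; t=34
v=14: not odd; t=48
v=8: not odd; t=56
v=10: not odd; t=66
s-t = 5-66 = -61

-61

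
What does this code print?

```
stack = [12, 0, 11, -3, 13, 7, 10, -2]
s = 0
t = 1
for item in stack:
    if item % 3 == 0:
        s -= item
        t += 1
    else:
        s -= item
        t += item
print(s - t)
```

item=12: %3==0, s = 0-12 = -12; t=2
item=0: %3==0, s = (-12)-0 = -12; t=3
item=11: not %3==0, s = (-12)-11 = -23; t=14
item=-3: %3==0, s = (-23)-(-3) = -20; t=15
item=13: not %3==0, s = (-20)-13 = -33; t=28
item=7: not %3==0, s = (-33)-7 = -40; t=35
item=10: not %3==0, s = (-40)-10 = -50; t=45
item=-2: not %3==0, s = (-50)-(-2) = -48; t=43
s-t = (-48)-43 = -91

-91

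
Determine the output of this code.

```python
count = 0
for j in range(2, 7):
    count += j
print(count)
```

20

j=2: count = 0+2 = 2
j=3: count = 2+3 = 5
j=4: count = 5+4 = 9
j=5: count = 9+5 = 14
j=6: count = 14+6 = 20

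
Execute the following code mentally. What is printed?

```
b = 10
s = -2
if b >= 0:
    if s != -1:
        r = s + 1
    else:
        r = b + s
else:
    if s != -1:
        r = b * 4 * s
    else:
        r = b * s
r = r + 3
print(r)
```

b=10, s=-2
b >= 0 is True; s != -1 is True
→ r = s + 1 = -1
r = (-1)+3 = 2

2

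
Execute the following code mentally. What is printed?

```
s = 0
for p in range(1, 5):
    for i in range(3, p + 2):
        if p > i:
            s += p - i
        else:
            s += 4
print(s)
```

p=2,i=3: not 2>3, s = 0+4 = 4
p=3,i=3: not 3>3, s = 4+4 = 8
p=3,i=4: not 3>4, s = 8+4 = 12
p=4,i=3: 4>3, s = 12+1 = 13
p=4,i=4: not 4>4, s = 13+4 = 17
p=4,i=5: not 4>5, s = 17+4 = 21

21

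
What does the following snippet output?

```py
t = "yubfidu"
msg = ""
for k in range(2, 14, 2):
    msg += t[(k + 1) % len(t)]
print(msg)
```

k=2: add t[3]='f' → 'f'
k=4: add t[5]='d' → 'fd'
k=6: add t[0]='y' → 'fdy'
k=8: add t[2]='b' → 'fdyb'
k=10: add t[4]='i' → 'fdybi'
k=12: add t[6]='u' → 'fdybiu'

fdybiu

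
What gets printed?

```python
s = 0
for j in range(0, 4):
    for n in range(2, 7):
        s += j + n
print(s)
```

110

j=0,n=2: s = 0+2 = 2
j=0,n=3: s = 2+3 = 5
j=0,n=4: s = 5+4 = 9
j=0,n=5: s = 9+5 = 14
j=0,n=6: s = 14+6 = 20
j=1,n=2: s = 20+3 = 23
j=1,n=3: s = 23+4 = 27
j=1,n=4: s = 27+5 = 32
j=1,n=5: s = 32+6 = 38
j=1,n=6: s = 38+7 = 45
j=2,n=2: s = 45+4 = 49
j=2,n=3: s = 49+5 = 54
j=2,n=4: s = 54+6 = 60
j=2,n=5: s = 60+7 = 67
j=2,n=6: s = 67+8 = 75
j=3,n=2: s = 75+5 = 80
j=3,n=3: s = 80+6 = 86
j=3,n=4: s = 86+7 = 93
j=3,n=5: s = 93+8 = 101
j=3,n=6: s = 101+9 = 110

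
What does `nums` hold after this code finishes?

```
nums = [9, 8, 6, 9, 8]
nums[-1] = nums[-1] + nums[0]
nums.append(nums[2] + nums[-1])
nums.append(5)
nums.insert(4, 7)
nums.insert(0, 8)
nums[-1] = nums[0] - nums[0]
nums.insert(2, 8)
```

nums[-1] = nums[-1]+nums[0] = 8+9 = 17 → [9, 8, 6, 9, 17]
append nums[2]+nums[-1] = 6+17 = 23 → [9, 8, 6, 9, 17, 23]
append 5 → [9, 8, 6, 9, 17, 23, 5]
insert 7 at 4 → [9, 8, 6, 9, 7, 17, 23, 5]
insert 8 at 0 → [8, 9, 8, 6, 9, 7, 17, 23, 5]
nums[-1] = nums[0]-nums[0] = 8-8 = 0 → [8, 9, 8, 6, 9, 7, 17, 23, 0]
insert 8 at 2 → [8, 9, 8, 8, 6, 9, 7, 17, 23, 0]

[8, 9, 8, 8, 6, 9, 7, 17, 23, 0]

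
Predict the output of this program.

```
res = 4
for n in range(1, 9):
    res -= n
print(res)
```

-32

n=1: res = 4-1 = 3
n=2: res = 3-2 = 1
n=3: res = 1-3 = -2
n=4: res = (-2)-4 = -6
n=5: res = (-6)-5 = -11
n=6: res = (-11)-6 = -17
n=7: res = (-17)-7 = -24
n=8: res = (-24)-8 = -32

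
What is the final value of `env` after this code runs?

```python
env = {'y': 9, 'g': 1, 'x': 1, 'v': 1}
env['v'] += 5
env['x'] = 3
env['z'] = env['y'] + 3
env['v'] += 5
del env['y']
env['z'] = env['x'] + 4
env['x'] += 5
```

{'g': 1, 'x': 8, 'v': 11, 'z': 7}

env['v'] = 1+5 = 6 → {'y': 9, 'g': 1, 'x': 1, 'v': 6}
env['x'] = 3 → {'y': 9, 'g': 1, 'x': 3, 'v': 6}
env['z'] = env['y']+3 = 12 → {'y': 9, 'g': 1, 'x': 3, 'v': 6, 'z': 12}
env['v'] = 6+5 = 11 → {'y': 9, 'g': 1, 'x': 3, 'v': 11, 'z': 12}
del 'y' → {'g': 1, 'x': 3, 'v': 11, 'z': 12}
env['z'] = env['x']+4 = 7 → {'g': 1, 'x': 3, 'v': 11, 'z': 7}
env['x'] = 3+5 = 8 → {'g': 1, 'x': 8, 'v': 11, 'z': 7}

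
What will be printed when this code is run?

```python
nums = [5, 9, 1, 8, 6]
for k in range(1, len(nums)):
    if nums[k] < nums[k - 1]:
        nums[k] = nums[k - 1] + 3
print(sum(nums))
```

k=1: 9>=5, unchanged → [5, 9, 1, 8, 6]
k=2: 1<9, nums[2] = 9+3 = 12 → [5, 9, 12, 8, 6]
k=3: 8<12, nums[3] = 12+3 = 15 → [5, 9, 12, 15, 6]
k=4: 6<15, nums[4] = 15+3 = 18 → [5, 9, 12, 15, 18]
sum = 59

59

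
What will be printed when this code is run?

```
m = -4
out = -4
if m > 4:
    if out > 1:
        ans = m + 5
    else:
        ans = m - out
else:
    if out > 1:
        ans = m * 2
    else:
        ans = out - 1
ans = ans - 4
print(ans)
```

m=-4, out=-4
m > 4 is False; out > 1 is False
→ ans = out - 1 = -5
ans = (-5)-4 = -9

-9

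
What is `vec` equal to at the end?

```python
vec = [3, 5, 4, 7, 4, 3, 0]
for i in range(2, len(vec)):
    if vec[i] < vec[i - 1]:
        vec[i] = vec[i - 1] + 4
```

i=2: 4<5, vec[2] = 5+4 = 9 → [3, 5, 9, 7, 4, 3, 0]
i=3: 7<9, vec[3] = 9+4 = 13 → [3, 5, 9, 13, 4, 3, 0]
i=4: 4<13, vec[4] = 13+4 = 17 → [3, 5, 9, 13, 17, 3, 0]
i=5: 3<17, vec[5] = 17+4 = 21 → [3, 5, 9, 13, 17, 21, 0]
i=6: 0<21, vec[6] = 21+4 = 25 → [3, 5, 9, 13, 17, 21, 25]

[3, 5, 9, 13, 17, 21, 25]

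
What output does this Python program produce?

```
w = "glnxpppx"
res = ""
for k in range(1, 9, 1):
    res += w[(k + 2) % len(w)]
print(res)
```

k=1: add w[3]='x' → 'x'
k=2: add w[4]='p' → 'xp'
k=3: add w[5]='p' → 'xpp'
k=4: add w[6]='p' → 'xppp'
k=5: add w[7]='x' → 'xpppx'
k=6: add w[0]='g' → 'xpppxg'
k=7: add w[1]='l' → 'xpppxgl'
k=8: add w[2]='n' → 'xpppxgln'

xpppxgln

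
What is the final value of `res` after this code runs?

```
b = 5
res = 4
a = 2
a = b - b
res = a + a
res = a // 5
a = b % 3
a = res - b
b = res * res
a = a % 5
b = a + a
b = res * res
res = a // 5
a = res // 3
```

a = 5-5 = 0
res = 0+0 = 0
res = 0//5 = 0
a = 5%3 = 2
a = 0-5 = -5
b = 0*0 = 0
a = (-5)%5 = 0
b = 0+0 = 0
b = 0*0 = 0
res = 0//5 = 0
a = 0//3 = 0

0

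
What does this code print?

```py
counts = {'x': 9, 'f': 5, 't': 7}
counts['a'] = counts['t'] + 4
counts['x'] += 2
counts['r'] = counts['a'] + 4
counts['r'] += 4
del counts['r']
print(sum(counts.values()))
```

34

counts['a'] = counts['t']+4 = 11 → {'x': 9, 'f': 5, 't': 7, 'a': 11}
counts['x'] = 9+2 = 11 → {'x': 11, 'f': 5, 't': 7, 'a': 11}
counts['r'] = counts['a']+4 = 15 → {'x': 11, 'f': 5, 't': 7, 'a': 11, 'r': 15}
counts['r'] = 15+4 = 19 → {'x': 11, 'f': 5, 't': 7, 'a': 11, 'r': 19}
del 'r' → {'x': 11, 'f': 5, 't': 7, 'a': 11}
sum of values = 34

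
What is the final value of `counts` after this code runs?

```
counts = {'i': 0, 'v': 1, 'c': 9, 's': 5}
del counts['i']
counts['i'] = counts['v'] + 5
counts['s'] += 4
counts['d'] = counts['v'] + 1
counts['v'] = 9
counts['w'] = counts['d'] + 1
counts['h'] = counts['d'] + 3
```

{'v': 9, 'c': 9, 's': 9, 'i': 6, 'd': 2, 'w': 3, 'h': 5}

del 'i' → {'v': 1, 'c': 9, 's': 5}
counts['i'] = counts['v']+5 = 6 → {'v': 1, 'c': 9, 's': 5, 'i': 6}
counts['s'] = 5+4 = 9 → {'v': 1, 'c': 9, 's': 9, 'i': 6}
counts['d'] = counts['v']+1 = 2 → {'v': 1, 'c': 9, 's': 9, 'i': 6, 'd': 2}
counts['v'] = 9 → {'v': 9, 'c': 9, 's': 9, 'i': 6, 'd': 2}
counts['w'] = counts['d']+1 = 3 → {'v': 9, 'c': 9, 's': 9, 'i': 6, 'd': 2, 'w': 3}
counts['h'] = counts['d']+3 = 5 → {'v': 9, 'c': 9, 's': 9, 'i': 6, 'd': 2, 'w': 3, 'h': 5}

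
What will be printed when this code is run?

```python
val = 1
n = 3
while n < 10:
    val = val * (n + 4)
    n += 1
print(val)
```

n=3: val = 1*7 = 7
n=4: val = 7*8 = 56
n=5: val = 56*9 = 504
n=6: val = 504*10 = 5040
n=7: val = 5040*11 = 55440
n=8: val = 55440*12 = 665280
n=9: val = 665280*13 = 8648640

8648640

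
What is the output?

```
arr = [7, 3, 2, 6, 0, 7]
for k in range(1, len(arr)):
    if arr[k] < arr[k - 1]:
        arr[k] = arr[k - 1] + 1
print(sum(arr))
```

57

k=1: 3<7, arr[1] = 7+1 = 8 → [7, 8, 2, 6, 0, 7]
k=2: 2<8, arr[2] = 8+1 = 9 → [7, 8, 9, 6, 0, 7]
k=3: 6<9, arr[3] = 9+1 = 10 → [7, 8, 9, 10, 0, 7]
k=4: 0<10, arr[4] = 10+1 = 11 → [7, 8, 9, 10, 11, 7]
k=5: 7<11, arr[5] = 11+1 = 12 → [7, 8, 9, 10, 11, 12]
sum = 57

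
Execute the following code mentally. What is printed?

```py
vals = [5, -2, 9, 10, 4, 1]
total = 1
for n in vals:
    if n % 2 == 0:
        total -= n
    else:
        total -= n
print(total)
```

n=5: not even, total = 1-5 = -4
n=-2: even, total = (-4)-(-2) = -2
n=9: not even, total = (-2)-9 = -11
n=10: even, total = (-11)-10 = -21
n=4: even, total = (-21)-4 = -25
n=1: not even, total = (-25)-1 = -26

-26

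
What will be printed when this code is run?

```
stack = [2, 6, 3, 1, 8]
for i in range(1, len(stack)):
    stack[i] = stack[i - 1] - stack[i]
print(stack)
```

i=1: stack[1] = 2-6 = -4 → [2, -4, 3, 1, 8]
i=2: stack[2] = (-4)-3 = -7 → [2, -4, -7, 1, 8]
i=3: stack[3] = (-7)-1 = -8 → [2, -4, -7, -8, 8]
i=4: stack[4] = (-8)-8 = -16 → [2, -4, -7, -8, -16]

[2, -4, -7, -8, -16]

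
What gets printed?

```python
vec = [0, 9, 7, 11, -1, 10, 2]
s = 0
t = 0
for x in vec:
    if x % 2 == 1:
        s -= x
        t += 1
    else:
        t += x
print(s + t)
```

x=0: not odd; t=0
x=9: odd, s = 0-9 = -9; t=1
x=7: odd, s = (-9)-7 = -16; t=2
x=11: odd, s = (-16)-11 = -27; t=3
x=-1: odd, s = (-27)-(-1) = -26; t=4
x=10: not odd; t=14
x=2: not odd; t=16
s+t = (-26)+16 = -10

-10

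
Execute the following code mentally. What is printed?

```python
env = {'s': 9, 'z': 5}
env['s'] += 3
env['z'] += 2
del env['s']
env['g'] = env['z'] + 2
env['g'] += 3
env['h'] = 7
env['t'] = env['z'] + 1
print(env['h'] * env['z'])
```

49

env['s'] = 9+3 = 12 → {'s': 12, 'z': 5}
env['z'] = 5+2 = 7 → {'s': 12, 'z': 7}
del 's' → {'z': 7}
env['g'] = env['z']+2 = 9 → {'z': 7, 'g': 9}
env['g'] = 9+3 = 12 → {'z': 7, 'g': 12}
env['h'] = 7 → {'z': 7, 'g': 12, 'h': 7}
env['t'] = env['z']+1 = 8 → {'z': 7, 'g': 12, 'h': 7, 't': 8}
env['h']*env['z'] = 7*7 = 49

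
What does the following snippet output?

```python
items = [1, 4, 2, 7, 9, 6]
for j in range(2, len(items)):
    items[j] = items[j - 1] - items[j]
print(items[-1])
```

-20

j=2: items[2] = 4-2 = 2 → [1, 4, 2, 7, 9, 6]
j=3: items[3] = 2-7 = -5 → [1, 4, 2, -5, 9, 6]
j=4: items[4] = (-5)-9 = -14 → [1, 4, 2, -5, -14, 6]
j=5: items[5] = (-14)-6 = -20 → [1, 4, 2, -5, -14, -20]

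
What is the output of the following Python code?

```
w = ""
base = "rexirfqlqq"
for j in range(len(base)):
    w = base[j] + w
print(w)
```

qqlqfrixer

j=0: prepend 'r' → 'r'
j=1: prepend 'e' → 'er'
j=2: prepend 'x' → 'xer'
j=3: prepend 'i' → 'ixer'
j=4: prepend 'r' → 'rixer'
j=5: prepend 'f' → 'frixer'
j=6: prepend 'q' → 'qfrixer'
j=7: prepend 'l' → 'lqfrixer'
j=8: prepend 'q' → 'qlqfrixer'
j=9: prepend 'q' → 'qqlqfrixer'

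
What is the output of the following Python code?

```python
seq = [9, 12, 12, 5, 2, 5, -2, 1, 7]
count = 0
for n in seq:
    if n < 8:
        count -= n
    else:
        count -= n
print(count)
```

-51

n=9: not <8, count = 0-9 = -9
n=12: not <8, count = (-9)-12 = -21
n=12: not <8, count = (-21)-12 = -33
n=5: <8, count = (-33)-5 = -38
n=2: <8, count = (-38)-2 = -40
n=5: <8, count = (-40)-5 = -45
n=-2: <8, count = (-45)-(-2) = -43
n=1: <8, count = (-43)-1 = -44
n=7: <8, count = (-44)-7 = -51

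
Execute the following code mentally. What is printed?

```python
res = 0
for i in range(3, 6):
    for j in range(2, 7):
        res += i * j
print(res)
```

240

i=3,j=2: res = 0+6 = 6
i=3,j=3: res = 6+9 = 15
i=3,j=4: res = 15+12 = 27
i=3,j=5: res = 27+15 = 42
i=3,j=6: res = 42+18 = 60
i=4,j=2: res = 60+8 = 68
i=4,j=3: res = 68+12 = 80
i=4,j=4: res = 80+16 = 96
i=4,j=5: res = 96+20 = 116
i=4,j=6: res = 116+24 = 140
i=5,j=2: res = 140+10 = 150
i=5,j=3: res = 150+15 = 165
i=5,j=4: res = 165+20 = 185
i=5,j=5: res = 185+25 = 210
i=5,j=6: res = 210+30 = 240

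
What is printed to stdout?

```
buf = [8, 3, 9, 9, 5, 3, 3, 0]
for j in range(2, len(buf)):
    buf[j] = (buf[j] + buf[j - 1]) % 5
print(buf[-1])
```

2

j=2: buf[2] = (9+3)%5 = 2 → [8, 3, 2, 9, 5, 3, 3, 0]
j=3: buf[3] = (9+2)%5 = 1 → [8, 3, 2, 1, 5, 3, 3, 0]
j=4: buf[4] = (5+1)%5 = 1 → [8, 3, 2, 1, 1, 3, 3, 0]
j=5: buf[5] = (3+1)%5 = 4 → [8, 3, 2, 1, 1, 4, 3, 0]
j=6: buf[6] = (3+4)%5 = 2 → [8, 3, 2, 1, 1, 4, 2, 0]
j=7: buf[7] = (0+2)%5 = 2 → [8, 3, 2, 1, 1, 4, 2, 2]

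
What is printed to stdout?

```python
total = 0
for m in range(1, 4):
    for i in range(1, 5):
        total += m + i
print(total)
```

54

m=1,i=1: total = 0+2 = 2
m=1,i=2: total = 2+3 = 5
m=1,i=3: total = 5+4 = 9
m=1,i=4: total = 9+5 = 14
m=2,i=1: total = 14+3 = 17
m=2,i=2: total = 17+4 = 21
m=2,i=3: total = 21+5 = 26
m=2,i=4: total = 26+6 = 32
m=3,i=1: total = 32+4 = 36
m=3,i=2: total = 36+5 = 41
m=3,i=3: total = 41+6 = 47
m=3,i=4: total = 47+7 = 54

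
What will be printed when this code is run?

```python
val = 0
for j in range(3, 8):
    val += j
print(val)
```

25

j=3: val = 0+3 = 3
j=4: val = 3+4 = 7
j=5: val = 7+5 = 12
j=6: val = 12+6 = 18
j=7: val = 18+7 = 25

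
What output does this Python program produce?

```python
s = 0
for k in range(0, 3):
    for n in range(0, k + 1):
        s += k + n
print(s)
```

12

k=0,n=0: s = 0+0 = 0
k=1,n=0: s = 0+1 = 1
k=1,n=1: s = 1+2 = 3
k=2,n=0: s = 3+2 = 5
k=2,n=1: s = 5+3 = 8
k=2,n=2: s = 8+4 = 12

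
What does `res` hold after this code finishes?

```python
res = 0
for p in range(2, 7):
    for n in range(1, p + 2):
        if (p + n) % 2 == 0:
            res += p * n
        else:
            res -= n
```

110

p=2,n=1: odd sum, res = 0-1 = -1
p=2,n=2: even sum, res = (-1)+4 = 3
p=2,n=3: odd sum, res = 3-3 = 0
p=3,n=1: even sum, res = 0+3 = 3
p=3,n=2: odd sum, res = 3-2 = 1
p=3,n=3: even sum, res = 1+9 = 10
p=3,n=4: odd sum, res = 10-4 = 6
p=4,n=1: odd sum, res = 6-1 = 5
p=4,n=2: even sum, res = 5+8 = 13
p=4,n=3: odd sum, res = 13-3 = 10
p=4,n=4: even sum, res = 10+16 = 26
p=4,n=5: odd sum, res = 26-5 = 21
p=5,n=1: even sum, res = 21+5 = 26
p=5,n=2: odd sum, res = 26-2 = 24
p=5,n=3: even sum, res = 24+15 = 39
p=5,n=4: odd sum, res = 39-4 = 35
p=5,n=5: even sum, res = 35+25 = 60
p=5,n=6: odd sum, res = 60-6 = 54
p=6,n=1: odd sum, res = 54-1 = 53
p=6,n=2: even sum, res = 53+12 = 65
p=6,n=3: odd sum, res = 65-3 = 62
p=6,n=4: even sum, res = 62+24 = 86
p=6,n=5: odd sum, res = 86-5 = 81
p=6,n=6: even sum, res = 81+36 = 117
p=6,n=7: odd sum, res = 117-7 = 110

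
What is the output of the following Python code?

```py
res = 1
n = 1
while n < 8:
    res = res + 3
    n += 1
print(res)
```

n=1: res = 1+3 = 4
n=2: res = 4+3 = 7
n=3: res = 7+3 = 10
n=4: res = 10+3 = 13
n=5: res = 13+3 = 16
n=6: res = 16+3 = 19
n=7: res = 19+3 = 22

22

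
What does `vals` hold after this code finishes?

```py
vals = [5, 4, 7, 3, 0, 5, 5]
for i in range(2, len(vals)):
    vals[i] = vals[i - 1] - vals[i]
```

i=2: vals[2] = 4-7 = -3 → [5, 4, -3, 3, 0, 5, 5]
i=3: vals[3] = (-3)-3 = -6 → [5, 4, -3, -6, 0, 5, 5]
i=4: vals[4] = (-6)-0 = -6 → [5, 4, -3, -6, -6, 5, 5]
i=5: vals[5] = (-6)-5 = -11 → [5, 4, -3, -6, -6, -11, 5]
i=6: vals[6] = (-11)-5 = -16 → [5, 4, -3, -6, -6, -11, -16]

[5, 4, -3, -6, -6, -11, -16]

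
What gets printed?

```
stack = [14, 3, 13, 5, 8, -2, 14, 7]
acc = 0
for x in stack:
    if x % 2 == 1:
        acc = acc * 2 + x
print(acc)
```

93

x=14: not odd
x=3: odd, acc = 0*2+3 = 3
x=13: odd, acc = 3*2+13 = 19
x=5: odd, acc = 19*2+5 = 43
x=8: not odd
x=-2: not odd
x=14: not odd
x=7: odd, acc = 43*2+7 = 93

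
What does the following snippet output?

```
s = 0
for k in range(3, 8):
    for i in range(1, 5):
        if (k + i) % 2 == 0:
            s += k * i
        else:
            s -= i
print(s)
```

94

k=3,i=1: even sum, s = 0+3 = 3
k=3,i=2: odd sum, s = 3-2 = 1
k=3,i=3: even sum, s = 1+9 = 10
k=3,i=4: odd sum, s = 10-4 = 6
k=4,i=1: odd sum, s = 6-1 = 5
k=4,i=2: even sum, s = 5+8 = 13
k=4,i=3: odd sum, s = 13-3 = 10
k=4,i=4: even sum, s = 10+16 = 26
k=5,i=1: even sum, s = 26+5 = 31
k=5,i=2: odd sum, s = 31-2 = 29
k=5,i=3: even sum, s = 29+15 = 44
k=5,i=4: odd sum, s = 44-4 = 40
k=6,i=1: odd sum, s = 40-1 = 39
k=6,i=2: even sum, s = 39+12 = 51
k=6,i=3: odd sum, s = 51-3 = 48
k=6,i=4: even sum, s = 48+24 = 72
k=7,i=1: even sum, s = 72+7 = 79
k=7,i=2: odd sum, s = 79-2 = 77
k=7,i=3: even sum, s = 77+21 = 98
k=7,i=4: odd sum, s = 98-4 = 94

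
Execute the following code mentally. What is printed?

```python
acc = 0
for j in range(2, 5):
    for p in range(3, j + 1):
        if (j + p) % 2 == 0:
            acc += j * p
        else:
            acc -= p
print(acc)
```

j=3,p=3: even sum, acc = 0+9 = 9
j=4,p=3: odd sum, acc = 9-3 = 6
j=4,p=4: even sum, acc = 6+16 = 22

22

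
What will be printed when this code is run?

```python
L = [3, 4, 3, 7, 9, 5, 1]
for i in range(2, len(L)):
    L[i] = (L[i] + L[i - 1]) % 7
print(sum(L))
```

i=2: L[2] = (3+4)%7 = 0 → [3, 4, 0, 7, 9, 5, 1]
i=3: L[3] = (7+0)%7 = 0 → [3, 4, 0, 0, 9, 5, 1]
i=4: L[4] = (9+0)%7 = 2 → [3, 4, 0, 0, 2, 5, 1]
i=5: L[5] = (5+2)%7 = 0 → [3, 4, 0, 0, 2, 0, 1]
i=6: L[6] = (1+0)%7 = 1 → [3, 4, 0, 0, 2, 0, 1]
sum = 10

10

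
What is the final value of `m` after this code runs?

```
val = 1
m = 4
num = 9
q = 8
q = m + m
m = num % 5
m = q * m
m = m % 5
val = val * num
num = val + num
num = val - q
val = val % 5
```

2

q = 4+4 = 8
m = 9%5 = 4
m = 8*4 = 32
m = 32%5 = 2
val = 1*9 = 9
num = 9+9 = 18
num = 9-8 = 1
val = 9%5 = 4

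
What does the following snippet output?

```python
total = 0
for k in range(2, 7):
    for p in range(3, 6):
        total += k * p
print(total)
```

240

k=2,p=3: total = 0+6 = 6
k=2,p=4: total = 6+8 = 14
k=2,p=5: total = 14+10 = 24
k=3,p=3: total = 24+9 = 33
k=3,p=4: total = 33+12 = 45
k=3,p=5: total = 45+15 = 60
k=4,p=3: total = 60+12 = 72
k=4,p=4: total = 72+16 = 88
k=4,p=5: total = 88+20 = 108
k=5,p=3: total = 108+15 = 123
k=5,p=4: total = 123+20 = 143
k=5,p=5: total = 143+25 = 168
k=6,p=3: total = 168+18 = 186
k=6,p=4: total = 186+24 = 210
k=6,p=5: total = 210+30 = 240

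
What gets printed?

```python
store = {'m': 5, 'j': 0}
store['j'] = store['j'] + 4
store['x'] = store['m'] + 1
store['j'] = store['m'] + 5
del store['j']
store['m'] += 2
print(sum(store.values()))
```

store['j'] = store['j']+4 = 4 → {'m': 5, 'j': 4}
store['x'] = store['m']+1 = 6 → {'m': 5, 'j': 4, 'x': 6}
store['j'] = store['m']+5 = 10 → {'m': 5, 'j': 10, 'x': 6}
del 'j' → {'m': 5, 'x': 6}
store['m'] = 5+2 = 7 → {'m': 7, 'x': 6}
sum of values = 13

13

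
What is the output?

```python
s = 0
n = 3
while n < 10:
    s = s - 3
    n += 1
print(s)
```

n=3: s = 0-3 = -3
n=4: s = (-3)-3 = -6
n=5: s = (-6)-3 = -9
n=6: s = (-9)-3 = -12
n=7: s = (-12)-3 = -15
n=8: s = (-15)-3 = -18
n=9: s = (-18)-3 = -21

-21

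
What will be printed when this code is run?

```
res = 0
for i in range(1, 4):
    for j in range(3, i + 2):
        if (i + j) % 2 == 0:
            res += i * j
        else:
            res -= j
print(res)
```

i=2,j=3: odd sum, res = 0-3 = -3
i=3,j=3: even sum, res = (-3)+9 = 6
i=3,j=4: odd sum, res = 6-4 = 2

2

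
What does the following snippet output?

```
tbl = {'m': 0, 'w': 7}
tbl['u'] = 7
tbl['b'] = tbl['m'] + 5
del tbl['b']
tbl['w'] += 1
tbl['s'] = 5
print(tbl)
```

tbl['u'] = 7 → {'m': 0, 'w': 7, 'u': 7}
tbl['b'] = tbl['m']+5 = 5 → {'m': 0, 'w': 7, 'u': 7, 'b': 5}
del 'b' → {'m': 0, 'w': 7, 'u': 7}
tbl['w'] = 7+1 = 8 → {'m': 0, 'w': 8, 'u': 7}
tbl['s'] = 5 → {'m': 0, 'w': 8, 'u': 7, 's': 5}

{'m': 0, 'w': 8, 'u': 7, 's': 5}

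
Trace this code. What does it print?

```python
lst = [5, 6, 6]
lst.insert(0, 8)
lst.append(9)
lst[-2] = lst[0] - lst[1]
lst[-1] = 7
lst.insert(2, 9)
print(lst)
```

[8, 5, 9, 6, 3, 7]

insert 8 at 0 → [8, 5, 6, 6]
append 9 → [8, 5, 6, 6, 9]
lst[-2] = lst[0]-lst[1] = 8-5 = 3 → [8, 5, 6, 3, 9]
lst[-1] = 7 → [8, 5, 6, 3, 7]
insert 9 at 2 → [8, 5, 9, 6, 3, 7]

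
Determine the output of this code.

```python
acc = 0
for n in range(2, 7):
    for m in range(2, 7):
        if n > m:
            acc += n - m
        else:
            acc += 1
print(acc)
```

35

n=2,m=2: not 2>2, acc = 0+1 = 1
n=2,m=3: not 2>3, acc = 1+1 = 2
n=2,m=4: not 2>4, acc = 2+1 = 3
n=2,m=5: not 2>5, acc = 3+1 = 4
n=2,m=6: not 2>6, acc = 4+1 = 5
n=3,m=2: 3>2, acc = 5+1 = 6
n=3,m=3: not 3>3, acc = 6+1 = 7
n=3,m=4: not 3>4, acc = 7+1 = 8
n=3,m=5: not 3>5, acc = 8+1 = 9
n=3,m=6: not 3>6, acc = 9+1 = 10
n=4,m=2: 4>2, acc = 10+2 = 12
n=4,m=3: 4>3, acc = 12+1 = 13
n=4,m=4: not 4>4, acc = 13+1 = 14
n=4,m=5: not 4>5, acc = 14+1 = 15
n=4,m=6: not 4>6, acc = 15+1 = 16
n=5,m=2: 5>2, acc = 16+3 = 19
n=5,m=3: 5>3, acc = 19+2 = 21
n=5,m=4: 5>4, acc = 21+1 = 22
n=5,m=5: not 5>5, acc = 22+1 = 23
n=5,m=6: not 5>6, acc = 23+1 = 24
n=6,m=2: 6>2, acc = 24+4 = 28
n=6,m=3: 6>3, acc = 28+3 = 31
n=6,m=4: 6>4, acc = 31+2 = 33
n=6,m=5: 6>5, acc = 33+1 = 34
n=6,m=6: not 6>6, acc = 34+1 = 35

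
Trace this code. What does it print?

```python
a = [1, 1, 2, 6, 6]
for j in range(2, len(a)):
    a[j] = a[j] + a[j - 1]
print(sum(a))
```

29

j=2: a[2] = 2+1 = 3 → [1, 1, 3, 6, 6]
j=3: a[3] = 6+3 = 9 → [1, 1, 3, 9, 6]
j=4: a[4] = 6+9 = 15 → [1, 1, 3, 9, 15]
sum = 29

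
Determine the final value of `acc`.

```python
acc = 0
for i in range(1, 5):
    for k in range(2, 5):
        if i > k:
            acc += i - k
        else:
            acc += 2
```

22

i=1,k=2: not 1>2, acc = 0+2 = 2
i=1,k=3: not 1>3, acc = 2+2 = 4
i=1,k=4: not 1>4, acc = 4+2 = 6
i=2,k=2: not 2>2, acc = 6+2 = 8
i=2,k=3: not 2>3, acc = 8+2 = 10
i=2,k=4: not 2>4, acc = 10+2 = 12
i=3,k=2: 3>2, acc = 12+1 = 13
i=3,k=3: not 3>3, acc = 13+2 = 15
i=3,k=4: not 3>4, acc = 15+2 = 17
i=4,k=2: 4>2, acc = 17+2 = 19
i=4,k=3: 4>3, acc = 19+1 = 20
i=4,k=4: not 4>4, acc = 20+2 = 22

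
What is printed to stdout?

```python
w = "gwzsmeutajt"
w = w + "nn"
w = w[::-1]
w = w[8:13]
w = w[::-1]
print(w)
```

gwzsm

+ 'nn' → 'gwzsmeutajtnn'
reverse → 'nntjatuemszwg'
slice [8:13] → 'mszwg'
reverse → 'gwzsm'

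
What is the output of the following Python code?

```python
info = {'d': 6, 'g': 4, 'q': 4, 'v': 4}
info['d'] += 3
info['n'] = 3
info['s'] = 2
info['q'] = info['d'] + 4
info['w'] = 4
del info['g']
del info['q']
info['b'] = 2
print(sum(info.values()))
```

24

info['d'] = 6+3 = 9 → {'d': 9, 'g': 4, 'q': 4, 'v': 4}
info['n'] = 3 → {'d': 9, 'g': 4, 'q': 4, 'v': 4, 'n': 3}
info['s'] = 2 → {'d': 9, 'g': 4, 'q': 4, 'v': 4, 'n': 3, 's': 2}
info['q'] = info['d']+4 = 13 → {'d': 9, 'g': 4, 'q': 13, 'v': 4, 'n': 3, 's': 2}
info['w'] = 4 → {'d': 9, 'g': 4, 'q': 13, 'v': 4, 'n': 3, 's': 2, 'w': 4}
del 'g' → {'d': 9, 'q': 13, 'v': 4, 'n': 3, 's': 2, 'w': 4}
del 'q' → {'d': 9, 'v': 4, 'n': 3, 's': 2, 'w': 4}
info['b'] = 2 → {'d': 9, 'v': 4, 'n': 3, 's': 2, 'w': 4, 'b': 2}
sum of values = 24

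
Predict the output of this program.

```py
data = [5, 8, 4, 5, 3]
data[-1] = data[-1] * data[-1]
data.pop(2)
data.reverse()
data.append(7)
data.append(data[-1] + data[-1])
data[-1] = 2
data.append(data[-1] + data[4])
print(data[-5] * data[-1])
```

72

data[-1] = data[-1]*data[-1] = 3*3 = 9 → [5, 8, 4, 5, 9]
pop(2) removes 4 → [5, 8, 5, 9]
reverse → [9, 5, 8, 5]
append 7 → [9, 5, 8, 5, 7]
append data[-1]+data[-1] = 7+7 = 14 → [9, 5, 8, 5, 7, 14]
data[-1] = 2 → [9, 5, 8, 5, 7, 2]
append data[-1]+data[4] = 2+7 = 9 → [9, 5, 8, 5, 7, 2, 9]
data[-5]*data[-1] = 8*9 = 72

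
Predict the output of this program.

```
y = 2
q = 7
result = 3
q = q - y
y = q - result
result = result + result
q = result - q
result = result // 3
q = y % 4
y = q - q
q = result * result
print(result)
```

q = 7-2 = 5
y = 5-3 = 2
result = 3+3 = 6
q = 6-5 = 1
result = 6//3 = 2
q = 2%4 = 2
y = 2-2 = 0
q = 2*2 = 4

2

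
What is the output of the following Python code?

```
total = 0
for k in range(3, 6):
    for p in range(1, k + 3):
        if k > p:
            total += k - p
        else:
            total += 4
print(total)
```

55

k=3,p=1: 3>1, total = 0+2 = 2
k=3,p=2: 3>2, total = 2+1 = 3
k=3,p=3: not 3>3, total = 3+4 = 7
k=3,p=4: not 3>4, total = 7+4 = 11
k=3,p=5: not 3>5, total = 11+4 = 15
k=4,p=1: 4>1, total = 15+3 = 18
k=4,p=2: 4>2, total = 18+2 = 20
k=4,p=3: 4>3, total = 20+1 = 21
k=4,p=4: not 4>4, total = 21+4 = 25
k=4,p=5: not 4>5, total = 25+4 = 29
k=4,p=6: not 4>6, total = 29+4 = 33
k=5,p=1: 5>1, total = 33+4 = 37
k=5,p=2: 5>2, total = 37+3 = 40
k=5,p=3: 5>3, total = 40+2 = 42
k=5,p=4: 5>4, total = 42+1 = 43
k=5,p=5: not 5>5, total = 43+4 = 47
k=5,p=6: not 5>6, total = 47+4 = 51
k=5,p=7: not 5>7, total = 51+4 = 55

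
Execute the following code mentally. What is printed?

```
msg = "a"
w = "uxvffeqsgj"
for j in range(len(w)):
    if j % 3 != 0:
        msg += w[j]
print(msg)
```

axvfesg

j=0: skip
j=1: add 'x' → 'ax'
j=2: add 'v' → 'axv'
j=3: skip
j=4: add 'f' → 'axvf'
j=5: add 'e' → 'axvfe'
j=6: skip
j=7: add 's' → 'axvfes'
j=8: add 'g' → 'axvfesg'
j=9: skip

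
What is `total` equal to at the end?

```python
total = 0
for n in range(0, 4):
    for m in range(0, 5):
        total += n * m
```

60

n=0,m=0: total = 0+0 = 0
n=0,m=1: total = 0+0 = 0
n=0,m=2: total = 0+0 = 0
n=0,m=3: total = 0+0 = 0
n=0,m=4: total = 0+0 = 0
n=1,m=0: total = 0+0 = 0
n=1,m=1: total = 0+1 = 1
n=1,m=2: total = 1+2 = 3
n=1,m=3: total = 3+3 = 6
n=1,m=4: total = 6+4 = 10
n=2,m=0: total = 10+0 = 10
n=2,m=1: total = 10+2 = 12
n=2,m=2: total = 12+4 = 16
n=2,m=3: total = 16+6 = 22
n=2,m=4: total = 22+8 = 30
n=3,m=0: total = 30+0 = 30
n=3,m=1: total = 30+3 = 33
n=3,m=2: total = 33+6 = 39
n=3,m=3: total = 39+9 = 48
n=3,m=4: total = 48+12 = 60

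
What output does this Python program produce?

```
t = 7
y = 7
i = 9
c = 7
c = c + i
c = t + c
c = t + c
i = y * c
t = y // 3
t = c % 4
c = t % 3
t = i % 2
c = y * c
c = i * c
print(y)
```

c = 7+9 = 16
c = 7+16 = 23
c = 7+23 = 30
i = 7*30 = 210
t = 7//3 = 2
t = 30%4 = 2
c = 2%3 = 2
t = 210%2 = 0
c = 7*2 = 14
c = 210*14 = 2940

7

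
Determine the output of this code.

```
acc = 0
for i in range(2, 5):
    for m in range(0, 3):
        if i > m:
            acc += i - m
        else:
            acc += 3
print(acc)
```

21

i=2,m=0: 2>0, acc = 0+2 = 2
i=2,m=1: 2>1, acc = 2+1 = 3
i=2,m=2: not 2>2, acc = 3+3 = 6
i=3,m=0: 3>0, acc = 6+3 = 9
i=3,m=1: 3>1, acc = 9+2 = 11
i=3,m=2: 3>2, acc = 11+1 = 12
i=4,m=0: 4>0, acc = 12+4 = 16
i=4,m=1: 4>1, acc = 16+3 = 19
i=4,m=2: 4>2, acc = 19+2 = 21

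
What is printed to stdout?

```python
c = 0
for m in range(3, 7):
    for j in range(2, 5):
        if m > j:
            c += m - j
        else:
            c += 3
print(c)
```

m=3,j=2: 3>2, c = 0+1 = 1
m=3,j=3: not 3>3, c = 1+3 = 4
m=3,j=4: not 3>4, c = 4+3 = 7
m=4,j=2: 4>2, c = 7+2 = 9
m=4,j=3: 4>3, c = 9+1 = 10
m=4,j=4: not 4>4, c = 10+3 = 13
m=5,j=2: 5>2, c = 13+3 = 16
m=5,j=3: 5>3, c = 16+2 = 18
m=5,j=4: 5>4, c = 18+1 = 19
m=6,j=2: 6>2, c = 19+4 = 23
m=6,j=3: 6>3, c = 23+3 = 26
m=6,j=4: 6>4, c = 26+2 = 28

28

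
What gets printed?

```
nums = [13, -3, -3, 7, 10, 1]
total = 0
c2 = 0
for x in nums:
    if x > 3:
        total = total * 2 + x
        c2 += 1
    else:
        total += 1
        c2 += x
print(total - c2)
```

x=13: >3, total = 0*2+13 = 13; c2=1
x=-3: not >3, total = 13+1 = 14; c2=-2
x=-3: not >3, total = 14+1 = 15; c2=-5
x=7: >3, total = 15*2+7 = 37; c2=-4
x=10: >3, total = 37*2+10 = 84; c2=-3
x=1: not >3, total = 84+1 = 85; c2=-2
total-c2 = 85-(-2) = 87

87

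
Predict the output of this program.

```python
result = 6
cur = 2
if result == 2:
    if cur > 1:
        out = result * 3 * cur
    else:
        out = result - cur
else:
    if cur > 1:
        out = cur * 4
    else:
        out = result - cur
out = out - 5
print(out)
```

result=6, cur=2
result == 2 is False; cur > 1 is True
→ out = cur * 4 = 8
out = 8-5 = 3

3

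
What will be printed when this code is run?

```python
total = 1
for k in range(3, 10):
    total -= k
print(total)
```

-41

k=3: total = 1-3 = -2
k=4: total = (-2)-4 = -6
k=5: total = (-6)-5 = -11
k=6: total = (-11)-6 = -17
k=7: total = (-17)-7 = -24
k=8: total = (-24)-8 = -32
k=9: total = (-32)-9 = -41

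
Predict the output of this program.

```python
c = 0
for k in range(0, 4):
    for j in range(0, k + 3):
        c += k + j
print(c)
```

66

k=0,j=0: c = 0+0 = 0
k=0,j=1: c = 0+1 = 1
k=0,j=2: c = 1+2 = 3
k=1,j=0: c = 3+1 = 4
k=1,j=1: c = 4+2 = 6
k=1,j=2: c = 6+3 = 9
k=1,j=3: c = 9+4 = 13
k=2,j=0: c = 13+2 = 15
k=2,j=1: c = 15+3 = 18
k=2,j=2: c = 18+4 = 22
k=2,j=3: c = 22+5 = 27
k=2,j=4: c = 27+6 = 33
k=3,j=0: c = 33+3 = 36
k=3,j=1: c = 36+4 = 40
k=3,j=2: c = 40+5 = 45
k=3,j=3: c = 45+6 = 51
k=3,j=4: c = 51+7 = 58
k=3,j=5: c = 58+8 = 66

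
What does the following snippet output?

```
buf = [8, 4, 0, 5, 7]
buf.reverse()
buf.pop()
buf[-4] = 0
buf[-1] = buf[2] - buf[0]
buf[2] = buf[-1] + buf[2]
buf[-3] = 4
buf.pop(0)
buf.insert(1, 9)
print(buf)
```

[4, 9, 0, 0]

reverse → [7, 5, 0, 4, 8]
pop() removes 8 → [7, 5, 0, 4]
buf[-4] = 0 → [0, 5, 0, 4]
buf[-1] = buf[2]-buf[0] = 0-0 = 0 → [0, 5, 0, 0]
buf[2] = buf[-1]+buf[2] = 0+0 = 0 → [0, 5, 0, 0]
buf[-3] = 4 → [0, 4, 0, 0]
pop(0) removes 0 → [4, 0, 0]
insert 9 at 1 → [4, 9, 0, 0]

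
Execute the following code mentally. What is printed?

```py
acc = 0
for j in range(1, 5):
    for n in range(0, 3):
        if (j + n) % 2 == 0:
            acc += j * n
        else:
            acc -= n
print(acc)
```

10

j=1,n=0: odd sum, acc = 0-0 = 0
j=1,n=1: even sum, acc = 0+1 = 1
j=1,n=2: odd sum, acc = 1-2 = -1
j=2,n=0: even sum, acc = (-1)+0 = -1
j=2,n=1: odd sum, acc = (-1)-1 = -2
j=2,n=2: even sum, acc = (-2)+4 = 2
j=3,n=0: odd sum, acc = 2-0 = 2
j=3,n=1: even sum, acc = 2+3 = 5
j=3,n=2: odd sum, acc = 5-2 = 3
j=4,n=0: even sum, acc = 3+0 = 3
j=4,n=1: odd sum, acc = 3-1 = 2
j=4,n=2: even sum, acc = 2+8 = 10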